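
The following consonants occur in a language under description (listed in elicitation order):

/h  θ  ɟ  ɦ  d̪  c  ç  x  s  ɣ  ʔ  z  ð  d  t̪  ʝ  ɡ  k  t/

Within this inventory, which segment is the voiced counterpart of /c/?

/ɟ/

/c/ is a voiceless palatal stop.
The voiced counterpart is a voiced palatal stop — in this inventory, /ɟ/.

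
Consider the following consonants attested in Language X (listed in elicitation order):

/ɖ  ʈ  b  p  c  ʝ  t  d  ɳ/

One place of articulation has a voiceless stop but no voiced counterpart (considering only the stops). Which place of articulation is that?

bilabial: voiceless /p/, voiced /b/.
alveolar: voiceless /t/, voiced /d/.
retroflex: voiceless /ʈ/, voiced /ɖ/.
palatal: voiceless /c/, voiced —.
Every place of articulation has a voiced member except palatal, where /ɟ/ would be expected.

palatal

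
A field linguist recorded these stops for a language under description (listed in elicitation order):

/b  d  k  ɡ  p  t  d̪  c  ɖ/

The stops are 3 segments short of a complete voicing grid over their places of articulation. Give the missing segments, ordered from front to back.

/t̪/, /ʈ/, /ɟ/

bilabial: voiceless /p/, voiced /b/.
dental: voiceless —, voiced /d̪/.
alveolar: voiceless /t/, voiced /d/.
retroflex: voiceless —, voiced /ɖ/.
palatal: voiceless /c/, voiced —.
velar: voiceless /k/, voiced /ɡ/.
Gaps, from front to back: dental lacks voiceless (/t̪/); retroflex lacks voiceless (/ʈ/); palatal lacks voiced (/ɟ/).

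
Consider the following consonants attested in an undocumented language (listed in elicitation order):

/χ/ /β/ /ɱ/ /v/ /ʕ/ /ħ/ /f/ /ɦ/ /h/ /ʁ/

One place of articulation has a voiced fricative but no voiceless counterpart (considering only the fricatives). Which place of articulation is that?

Voiceless: /f/ (labiodental), /χ/ (uvular), /ħ/ (pharyngeal), /h/ (glottal).
Voiced: /β/ (bilabial), /v/ (labiodental), /ʁ/ (uvular), /ʕ/ (pharyngeal), /ɦ/ (glottal).
Every place of articulation has a voiceless member except bilabial, where /ɸ/ would be expected.

bilabial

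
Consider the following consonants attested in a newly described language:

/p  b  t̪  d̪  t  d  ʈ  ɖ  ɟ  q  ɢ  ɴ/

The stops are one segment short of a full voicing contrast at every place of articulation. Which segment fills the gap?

place of articulation  voiceless  voiced  
bilabial          p         b       
dental            t̪        d̪      
alveolar          t         d       
retroflex         ʈ         ɖ       
palatal           —         ɟ       
uvular            q         ɢ       
The palatal row has no voiceless member, so the gap is the voiceless palatal stop /c/.

/c/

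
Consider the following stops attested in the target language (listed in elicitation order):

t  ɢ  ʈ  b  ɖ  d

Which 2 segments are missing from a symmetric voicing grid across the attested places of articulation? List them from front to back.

place of articulation  voiceless  voiced  
bilabial          —         b       
alveolar          t         d       
retroflex         ʈ         ɖ       
uvular            —         ɢ       
Gaps, from front to back: bilabial lacks voiceless (/p/); uvular lacks voiceless (/q/).

/p/, /q/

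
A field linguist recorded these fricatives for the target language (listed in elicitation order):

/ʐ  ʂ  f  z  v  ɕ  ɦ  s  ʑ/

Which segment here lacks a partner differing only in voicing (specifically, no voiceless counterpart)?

Labiodental: /f/ ~ /v/
Alveolar: /s/ ~ /z/
Retroflex: /ʂ/ ~ /ʐ/
Alveolo-palatal: /ɕ/ ~ /ʑ/
Glottal: only /ɦ/ (voiced); no voiceless partner.
So /ɦ/ is the unpaired segment.

/ɦ/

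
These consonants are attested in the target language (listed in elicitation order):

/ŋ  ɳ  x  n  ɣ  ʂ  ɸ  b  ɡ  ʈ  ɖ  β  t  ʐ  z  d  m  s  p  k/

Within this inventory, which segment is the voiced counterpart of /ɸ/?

/ɸ/ is a voiceless bilabial fricative.
The voiced counterpart is a voiced bilabial fricative — in this inventory, /β/.

/β/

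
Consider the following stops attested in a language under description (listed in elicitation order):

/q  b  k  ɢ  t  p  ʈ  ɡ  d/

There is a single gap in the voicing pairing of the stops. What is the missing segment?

Voiceless: /p/ (bilabial), /t/ (alveolar), /ʈ/ (retroflex), /k/ (velar), /q/ (uvular).
Voiced: /b/ (bilabial), /d/ (alveolar), /ɡ/ (velar), /ɢ/ (uvular).
The retroflex row has no voiced member, so the gap is the voiced retroflex stop /ɖ/.

/ɖ/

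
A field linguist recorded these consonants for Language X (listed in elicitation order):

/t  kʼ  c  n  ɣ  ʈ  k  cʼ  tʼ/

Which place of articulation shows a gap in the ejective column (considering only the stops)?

alveolar: plain /t/, ejective /tʼ/.
retroflex: plain /ʈ/, ejective —.
palatal: plain /c/, ejective /cʼ/.
velar: plain /k/, ejective /kʼ/.
Every place of articulation has an ejective member except retroflex, where /ʈʼ/ would be expected.

retroflex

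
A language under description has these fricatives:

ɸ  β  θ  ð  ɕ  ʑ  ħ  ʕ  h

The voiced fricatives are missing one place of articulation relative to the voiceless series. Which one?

glottal

Voiceless: /ɸ/ (bilabial), /θ/ (dental), /ɕ/ (alveolo-palatal), /ħ/ (pharyngeal), /h/ (glottal).
Voiced: /β/ (bilabial), /ð/ (dental), /ʑ/ (alveolo-palatal), /ʕ/ (pharyngeal).
Every place of articulation has a voiced member except glottal, where /ɦ/ would be expected.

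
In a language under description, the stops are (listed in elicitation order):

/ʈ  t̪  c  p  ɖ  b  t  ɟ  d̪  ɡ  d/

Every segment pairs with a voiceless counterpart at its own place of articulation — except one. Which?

Bilabial: /p/ ~ /b/
Dental: /t̪/ ~ /d̪/
Alveolar: /t/ ~ /d/
Retroflex: /ʈ/ ~ /ɖ/
Palatal: /c/ ~ /ɟ/
Velar: only /ɡ/ (voiced); no voiceless partner.
So /ɡ/ is the unpaired segment.

/ɡ/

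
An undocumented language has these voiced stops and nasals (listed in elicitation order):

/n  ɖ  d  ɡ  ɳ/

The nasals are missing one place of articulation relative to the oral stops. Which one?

velar

place of articulation  oral stop  nasal   
alveolar          d         n       
retroflex         ɖ         ɳ       
velar             ɡ         —       
Every place of articulation has a nasal member except velar, where /ŋ/ would be expected.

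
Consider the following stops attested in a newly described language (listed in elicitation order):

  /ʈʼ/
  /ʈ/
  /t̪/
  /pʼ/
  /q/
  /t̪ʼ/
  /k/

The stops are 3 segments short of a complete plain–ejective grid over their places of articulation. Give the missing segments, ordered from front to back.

/p/, /kʼ/, /qʼ/

place of articulation  plain     ejective
bilabial          —         pʼ      
dental            t̪        t̪ʼ     
retroflex         ʈ         ʈʼ      
velar             k         —       
uvular            q         —       
Gaps, from front to back: bilabial lacks plain (/p/); velar lacks ejective (/kʼ/); uvular lacks ejective (/qʼ/).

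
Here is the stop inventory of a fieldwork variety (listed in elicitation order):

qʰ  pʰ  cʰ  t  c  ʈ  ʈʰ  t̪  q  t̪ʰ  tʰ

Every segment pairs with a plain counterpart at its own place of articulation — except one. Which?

Dental: /t̪/ ~ /t̪ʰ/
Alveolar: /t/ ~ /tʰ/
Retroflex: /ʈ/ ~ /ʈʰ/
Palatal: /c/ ~ /cʰ/
Uvular: /q/ ~ /qʰ/
Bilabial: only /pʰ/ (aspirated); no plain partner.
So /pʰ/ is the unpaired segment.

/pʰ/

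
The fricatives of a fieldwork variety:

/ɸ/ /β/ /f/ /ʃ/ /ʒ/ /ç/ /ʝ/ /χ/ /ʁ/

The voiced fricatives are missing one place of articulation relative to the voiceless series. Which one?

place of articulation  voiceless  voiced  
bilabial          ɸ         β       
labiodental       f         —       
postalveolar      ʃ         ʒ       
palatal           ç         ʝ       
uvular            χ         ʁ       
Every place of articulation has a voiced member except labiodental, where /v/ would be expected.

labiodental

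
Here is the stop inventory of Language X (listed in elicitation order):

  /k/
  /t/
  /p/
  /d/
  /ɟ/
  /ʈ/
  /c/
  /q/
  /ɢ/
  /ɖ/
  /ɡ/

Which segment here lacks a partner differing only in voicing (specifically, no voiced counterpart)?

/p/

Alveolar: /t/ ~ /d/
Retroflex: /ʈ/ ~ /ɖ/
Palatal: /c/ ~ /ɟ/
Velar: /k/ ~ /ɡ/
Uvular: /q/ ~ /ɢ/
Bilabial: only /p/ (voiceless); no voiced partner.
So /p/ is the unpaired segment.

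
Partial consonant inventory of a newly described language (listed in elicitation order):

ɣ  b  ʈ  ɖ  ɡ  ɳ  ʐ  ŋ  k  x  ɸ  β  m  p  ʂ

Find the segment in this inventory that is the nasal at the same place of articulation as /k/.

/k/ is a voiceless velar stop.
The nasal at the same place is a velar nasal — in this inventory, /ŋ/.

/ŋ/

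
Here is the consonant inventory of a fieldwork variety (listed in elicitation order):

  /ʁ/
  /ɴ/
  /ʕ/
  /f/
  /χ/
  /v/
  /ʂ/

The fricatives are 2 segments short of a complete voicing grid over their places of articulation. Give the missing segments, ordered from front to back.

Voiceless: /f/ (labiodental), /ʂ/ (retroflex), /χ/ (uvular).
Voiced: /v/ (labiodental), /ʁ/ (uvular), /ʕ/ (pharyngeal).
Gaps, from front to back: retroflex lacks voiced (/ʐ/); pharyngeal lacks voiceless (/ħ/).

/ʐ/, /ħ/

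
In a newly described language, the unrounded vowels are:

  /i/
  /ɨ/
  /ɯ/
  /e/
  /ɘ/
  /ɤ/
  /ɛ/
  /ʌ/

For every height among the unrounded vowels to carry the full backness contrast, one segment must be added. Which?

Front: /i/ (high), /e/ (high-mid), /ɛ/ (low-mid).
Central: /ɨ/ (high), /ɘ/ (high-mid).
Back: /ɯ/ (high), /ɤ/ (high-mid), /ʌ/ (low-mid).
The low-mid row has no central member, so the gap is the low-mid central unrounded vowel /ɜ/.

/ɜ/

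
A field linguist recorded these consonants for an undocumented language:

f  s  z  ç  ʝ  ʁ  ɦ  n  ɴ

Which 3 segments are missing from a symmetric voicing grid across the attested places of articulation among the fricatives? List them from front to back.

/v/, /χ/, /h/

Voiceless: /f/ (labiodental), /s/ (alveolar), /ç/ (palatal).
Voiced: /z/ (alveolar), /ʝ/ (palatal), /ʁ/ (uvular), /ɦ/ (glottal).
Gaps, from front to back: labiodental lacks voiced (/v/); uvular lacks voiceless (/χ/); glottal lacks voiceless (/h/).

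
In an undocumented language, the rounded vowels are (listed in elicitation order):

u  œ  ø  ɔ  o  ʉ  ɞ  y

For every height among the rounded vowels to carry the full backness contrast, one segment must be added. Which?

/ɵ/

Front: /y/ (high), /ø/ (high-mid), /œ/ (low-mid).
Central: /ʉ/ (high), /ɞ/ (low-mid).
Back: /u/ (high), /o/ (high-mid), /ɔ/ (low-mid).
The high-mid row has no central member, so the gap is the high-mid central rounded vowel /ɵ/.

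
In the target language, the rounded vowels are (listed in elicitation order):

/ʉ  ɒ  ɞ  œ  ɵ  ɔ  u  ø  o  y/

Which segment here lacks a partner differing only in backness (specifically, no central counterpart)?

/ɒ/

High: /y/ ~ /ʉ/ ~ /u/
High-mid: /ø/ ~ /ɵ/ ~ /o/
Low-mid: /œ/ ~ /ɞ/ ~ /ɔ/
Low: only /ɒ/ (back); no central partner.
So /ɒ/ is the unpaired segment.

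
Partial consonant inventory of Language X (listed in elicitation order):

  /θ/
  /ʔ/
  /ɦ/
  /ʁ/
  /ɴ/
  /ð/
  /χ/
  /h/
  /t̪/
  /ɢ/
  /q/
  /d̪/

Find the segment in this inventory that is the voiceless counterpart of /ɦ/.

/h/

/ɦ/ is a voiced glottal fricative.
The voiceless counterpart is a voiceless glottal fricative — in this inventory, /h/.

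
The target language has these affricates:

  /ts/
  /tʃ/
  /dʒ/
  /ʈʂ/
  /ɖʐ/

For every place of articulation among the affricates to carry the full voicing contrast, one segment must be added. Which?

/dz/

alveolar: voiceless /ts/, voiced —.
postalveolar: voiceless /tʃ/, voiced /dʒ/.
retroflex: voiceless /ʈʂ/, voiced /ɖʐ/.
The alveolar row has no voiced member, so the gap is the voiced alveolar affricate /dz/.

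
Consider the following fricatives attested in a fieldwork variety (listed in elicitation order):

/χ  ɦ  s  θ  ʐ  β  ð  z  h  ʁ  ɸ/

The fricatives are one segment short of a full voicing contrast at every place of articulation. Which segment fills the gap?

bilabial: voiceless /ɸ/, voiced /β/.
dental: voiceless /θ/, voiced /ð/.
alveolar: voiceless /s/, voiced /z/.
retroflex: voiceless —, voiced /ʐ/.
uvular: voiceless /χ/, voiced /ʁ/.
glottal: voiceless /h/, voiced /ɦ/.
The retroflex row has no voiceless member, so the gap is the voiceless retroflex fricative /ʂ/.

/ʂ/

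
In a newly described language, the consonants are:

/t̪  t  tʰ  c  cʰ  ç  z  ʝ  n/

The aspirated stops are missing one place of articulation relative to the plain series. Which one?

dental

dental: plain /t̪/, aspirated —.
alveolar: plain /t/, aspirated /tʰ/.
palatal: plain /c/, aspirated /cʰ/.
Every place of articulation has an aspirated member except dental, where /t̪ʰ/ would be expected.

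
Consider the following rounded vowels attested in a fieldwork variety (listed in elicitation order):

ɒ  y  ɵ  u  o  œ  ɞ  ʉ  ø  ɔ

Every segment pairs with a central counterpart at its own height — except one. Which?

High: /y/ ~ /ʉ/ ~ /u/
High-mid: /ø/ ~ /ɵ/ ~ /o/
Low-mid: /œ/ ~ /ɞ/ ~ /ɔ/
Low: only /ɒ/ (back); no central partner.
So /ɒ/ is the unpaired segment.

/ɒ/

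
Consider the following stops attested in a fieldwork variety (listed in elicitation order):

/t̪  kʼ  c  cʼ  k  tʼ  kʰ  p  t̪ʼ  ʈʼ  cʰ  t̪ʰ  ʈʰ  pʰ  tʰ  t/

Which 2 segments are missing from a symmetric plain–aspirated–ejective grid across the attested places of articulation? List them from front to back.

/pʼ/, /ʈ/

place of articulation  plain     aspirated  ejective
bilabial          p         pʰ        —       
dental            t̪        t̪ʰ       t̪ʼ     
alveolar          t         tʰ        tʼ      
retroflex         —         ʈʰ        ʈʼ      
palatal           c         cʰ        cʼ      
velar             k         kʰ        kʼ      
Gaps, from front to back: bilabial lacks ejective (/pʼ/); retroflex lacks plain (/ʈ/).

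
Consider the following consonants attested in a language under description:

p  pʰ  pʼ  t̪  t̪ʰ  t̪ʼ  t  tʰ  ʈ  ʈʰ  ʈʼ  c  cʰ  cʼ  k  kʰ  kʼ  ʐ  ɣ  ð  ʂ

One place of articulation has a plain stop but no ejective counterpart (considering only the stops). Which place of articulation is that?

alveolar

place of articulation  plain     aspirated  ejective
bilabial          p         pʰ        pʼ      
dental            t̪        t̪ʰ       t̪ʼ     
alveolar          t         tʰ        —       
retroflex         ʈ         ʈʰ        ʈʼ      
palatal           c         cʰ        cʼ      
velar             k         kʰ        kʼ      
Every place of articulation has an ejective member except alveolar, where /tʼ/ would be expected.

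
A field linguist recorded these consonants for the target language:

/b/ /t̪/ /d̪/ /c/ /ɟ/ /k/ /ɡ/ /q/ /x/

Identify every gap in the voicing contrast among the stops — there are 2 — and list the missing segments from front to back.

place of articulation  voiceless  voiced  
bilabial          —         b       
dental            t̪        d̪      
palatal           c         ɟ       
velar             k         ɡ       
uvular            q         —       
Gaps, from front to back: bilabial lacks voiceless (/p/); uvular lacks voiced (/ɢ/).

/p/, /ɢ/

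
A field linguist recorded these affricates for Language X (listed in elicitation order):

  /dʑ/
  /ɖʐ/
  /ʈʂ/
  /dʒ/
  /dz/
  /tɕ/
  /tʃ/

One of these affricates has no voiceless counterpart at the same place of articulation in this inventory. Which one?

Postalveolar: /tʃ/ ~ /dʒ/
Retroflex: /ʈʂ/ ~ /ɖʐ/
Alveolo-palatal: /tɕ/ ~ /dʑ/
Alveolar: only /dz/ (voiced); no voiceless partner.
So /dz/ is the unpaired segment.

/dz/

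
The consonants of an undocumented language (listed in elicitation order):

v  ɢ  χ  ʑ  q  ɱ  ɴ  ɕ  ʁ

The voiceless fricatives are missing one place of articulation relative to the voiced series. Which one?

labiodental

labiodental: voiceless —, voiced /v/.
alveolo-palatal: voiceless /ɕ/, voiced /ʑ/.
uvular: voiceless /χ/, voiced /ʁ/.
Every place of articulation has a voiceless member except labiodental, where /f/ would be expected.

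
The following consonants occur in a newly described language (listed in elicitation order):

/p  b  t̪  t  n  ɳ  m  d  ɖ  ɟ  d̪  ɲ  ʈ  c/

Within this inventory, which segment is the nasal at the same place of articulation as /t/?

/t/ is a voiceless alveolar stop.
The nasal at the same place is an alveolar nasal — in this inventory, /n/.

/n/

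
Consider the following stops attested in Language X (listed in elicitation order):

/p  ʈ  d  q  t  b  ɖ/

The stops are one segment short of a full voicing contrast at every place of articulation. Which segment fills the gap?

/ɢ/

bilabial: voiceless /p/, voiced /b/.
alveolar: voiceless /t/, voiced /d/.
retroflex: voiceless /ʈ/, voiced /ɖ/.
uvular: voiceless /q/, voiced —.
The uvular row has no voiced member, so the gap is the voiced uvular stop /ɢ/.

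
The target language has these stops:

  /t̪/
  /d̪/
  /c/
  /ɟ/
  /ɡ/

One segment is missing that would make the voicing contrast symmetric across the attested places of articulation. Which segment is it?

dental: voiceless /t̪/, voiced /d̪/.
palatal: voiceless /c/, voiced /ɟ/.
velar: voiceless —, voiced /ɡ/.
The velar row has no voiceless member, so the gap is the voiceless velar stop /k/.

/k/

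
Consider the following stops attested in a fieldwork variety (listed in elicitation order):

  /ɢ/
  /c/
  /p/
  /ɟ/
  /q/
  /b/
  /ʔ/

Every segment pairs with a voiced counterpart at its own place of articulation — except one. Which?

/ʔ/

Bilabial: /p/ ~ /b/
Palatal: /c/ ~ /ɟ/
Uvular: /q/ ~ /ɢ/
Glottal: only /ʔ/ (voiceless); no voiced partner.
So /ʔ/ is the unpaired segment.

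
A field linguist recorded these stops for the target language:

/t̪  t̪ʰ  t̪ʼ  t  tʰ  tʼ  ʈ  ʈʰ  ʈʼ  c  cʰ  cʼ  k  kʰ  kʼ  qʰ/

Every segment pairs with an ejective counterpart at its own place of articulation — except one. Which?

/qʰ/

Dental: /t̪/ ~ /t̪ʰ/ ~ /t̪ʼ/
Alveolar: /t/ ~ /tʰ/ ~ /tʼ/
Retroflex: /ʈ/ ~ /ʈʰ/ ~ /ʈʼ/
Palatal: /c/ ~ /cʰ/ ~ /cʼ/
Velar: /k/ ~ /kʰ/ ~ /kʼ/
Uvular: only /qʰ/ (aspirated); no ejective partner.
So /qʰ/ is the unpaired segment.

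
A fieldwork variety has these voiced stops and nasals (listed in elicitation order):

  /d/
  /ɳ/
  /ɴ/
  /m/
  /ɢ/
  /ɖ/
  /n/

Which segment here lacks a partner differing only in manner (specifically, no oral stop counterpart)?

Alveolar: /d/ ~ /n/
Retroflex: /ɖ/ ~ /ɳ/
Uvular: /ɢ/ ~ /ɴ/
Bilabial: only /m/ (nasal); no oral stop partner.
So /m/ is the unpaired segment.

/m/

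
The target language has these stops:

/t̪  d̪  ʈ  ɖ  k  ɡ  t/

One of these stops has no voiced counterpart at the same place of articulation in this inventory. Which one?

/t/

Dental: /t̪/ ~ /d̪/
Retroflex: /ʈ/ ~ /ɖ/
Velar: /k/ ~ /ɡ/
Alveolar: only /t/ (voiceless); no voiced partner.
So /t/ is the unpaired segment.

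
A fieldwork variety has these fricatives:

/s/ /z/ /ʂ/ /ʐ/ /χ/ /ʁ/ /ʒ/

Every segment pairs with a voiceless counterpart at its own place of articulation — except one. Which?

/ʒ/

Alveolar: /s/ ~ /z/
Retroflex: /ʂ/ ~ /ʐ/
Uvular: /χ/ ~ /ʁ/
Postalveolar: only /ʒ/ (voiced); no voiceless partner.
So /ʒ/ is the unpaired segment.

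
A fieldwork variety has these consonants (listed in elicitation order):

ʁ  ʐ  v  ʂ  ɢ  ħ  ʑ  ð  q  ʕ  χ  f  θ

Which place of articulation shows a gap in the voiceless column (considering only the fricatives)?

alveolo-palatal

place of articulation  voiceless  voiced  
labiodental       f         v       
dental            θ         ð       
retroflex         ʂ         ʐ       
alveolo-palatal   —         ʑ       
uvular            χ         ʁ       
pharyngeal        ħ         ʕ       
Every place of articulation has a voiceless member except alveolo-palatal, where /ɕ/ would be expected.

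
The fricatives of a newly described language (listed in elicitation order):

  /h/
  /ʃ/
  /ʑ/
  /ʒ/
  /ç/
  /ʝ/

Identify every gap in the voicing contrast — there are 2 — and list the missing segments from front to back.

/ɕ/, /ɦ/

place of articulation  voiceless  voiced  
postalveolar      ʃ         ʒ       
alveolo-palatal   —         ʑ       
palatal           ç         ʝ       
glottal           h         —       
Gaps, from front to back: alveolo-palatal lacks voiceless (/ɕ/); glottal lacks voiced (/ɦ/).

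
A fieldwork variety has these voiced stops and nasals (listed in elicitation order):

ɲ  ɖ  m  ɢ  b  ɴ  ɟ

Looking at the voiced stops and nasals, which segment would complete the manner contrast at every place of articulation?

Oral stop: /b/ (bilabial), /ɖ/ (retroflex), /ɟ/ (palatal), /ɢ/ (uvular).
Nasal: /m/ (bilabial), /ɲ/ (palatal), /ɴ/ (uvular).
The retroflex row has no nasal member, so the gap is the retroflex nasal /ɳ/.

/ɳ/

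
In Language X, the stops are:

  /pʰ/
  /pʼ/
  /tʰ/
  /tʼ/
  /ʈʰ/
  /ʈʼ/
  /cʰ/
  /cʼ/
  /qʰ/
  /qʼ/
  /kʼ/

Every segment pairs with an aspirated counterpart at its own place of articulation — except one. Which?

Bilabial: /pʰ/ ~ /pʼ/
Alveolar: /tʰ/ ~ /tʼ/
Retroflex: /ʈʰ/ ~ /ʈʼ/
Palatal: /cʰ/ ~ /cʼ/
Uvular: /qʰ/ ~ /qʼ/
Velar: only /kʼ/ (ejective); no aspirated partner.
So /kʼ/ is the unpaired segment.

/kʼ/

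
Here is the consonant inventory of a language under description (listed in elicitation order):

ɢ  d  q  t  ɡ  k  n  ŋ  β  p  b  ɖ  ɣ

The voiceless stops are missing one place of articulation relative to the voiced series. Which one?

retroflex

place of articulation  voiceless  voiced  
bilabial          p         b       
alveolar          t         d       
retroflex         —         ɖ       
velar             k         ɡ       
uvular            q         ɢ       
Every place of articulation has a voiceless member except retroflex, where /ʈ/ would be expected.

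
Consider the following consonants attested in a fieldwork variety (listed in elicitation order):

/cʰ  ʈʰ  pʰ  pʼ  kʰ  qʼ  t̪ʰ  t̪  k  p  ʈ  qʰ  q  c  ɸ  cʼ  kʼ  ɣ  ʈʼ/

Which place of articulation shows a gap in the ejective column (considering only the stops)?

dental

place of articulation  plain     aspirated  ejective
bilabial          p         pʰ        pʼ      
dental            t̪        t̪ʰ       —       
retroflex         ʈ         ʈʰ        ʈʼ      
palatal           c         cʰ        cʼ      
velar             k         kʰ        kʼ      
uvular            q         qʰ        qʼ      
Every place of articulation has an ejective member except dental, where /t̪ʼ/ would be expected.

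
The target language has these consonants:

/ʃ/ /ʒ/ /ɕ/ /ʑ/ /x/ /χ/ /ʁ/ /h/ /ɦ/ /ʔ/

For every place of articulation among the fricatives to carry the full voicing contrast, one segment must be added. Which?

place of articulation  voiceless  voiced  
postalveolar      ʃ         ʒ       
alveolo-palatal   ɕ         ʑ       
velar             x         —       
uvular            χ         ʁ       
glottal           h         ɦ       
The velar row has no voiced member, so the gap is the voiced velar fricative /ɣ/.

/ɣ/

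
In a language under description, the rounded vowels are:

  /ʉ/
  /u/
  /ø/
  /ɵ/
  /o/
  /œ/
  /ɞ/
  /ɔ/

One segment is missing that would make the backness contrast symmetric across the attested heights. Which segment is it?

/y/

height            front     central   back    
high              —         ʉ         u       
high-mid          ø         ɵ         o       
low-mid           œ         ɞ         ɔ       
The high row has no front member, so the gap is the high front rounded vowel /y/.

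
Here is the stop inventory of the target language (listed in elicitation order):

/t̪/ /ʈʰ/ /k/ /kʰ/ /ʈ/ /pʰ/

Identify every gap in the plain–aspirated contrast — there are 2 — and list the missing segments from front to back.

/p/, /t̪ʰ/

bilabial: plain —, aspirated /pʰ/.
dental: plain /t̪/, aspirated —.
retroflex: plain /ʈ/, aspirated /ʈʰ/.
velar: plain /k/, aspirated /kʰ/.
Gaps, from front to back: bilabial lacks plain (/p/); dental lacks aspirated (/t̪ʰ/).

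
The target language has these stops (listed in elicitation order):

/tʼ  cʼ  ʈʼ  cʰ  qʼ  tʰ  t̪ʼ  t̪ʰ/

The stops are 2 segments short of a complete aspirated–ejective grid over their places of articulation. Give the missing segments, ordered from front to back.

/ʈʰ/, /qʰ/

place of articulation  aspirated  ejective
dental            t̪ʰ       t̪ʼ     
alveolar          tʰ        tʼ      
retroflex         —         ʈʼ      
palatal           cʰ        cʼ      
uvular            —         qʼ      
Gaps, from front to back: retroflex lacks aspirated (/ʈʰ/); uvular lacks aspirated (/qʰ/).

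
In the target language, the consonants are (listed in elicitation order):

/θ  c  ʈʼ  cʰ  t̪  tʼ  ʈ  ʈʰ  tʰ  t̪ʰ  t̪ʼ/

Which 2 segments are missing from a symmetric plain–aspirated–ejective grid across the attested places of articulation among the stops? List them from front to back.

/t/, /cʼ/

Plain: /t̪/ (dental), /ʈ/ (retroflex), /c/ (palatal).
Aspirated: /t̪ʰ/ (dental), /tʰ/ (alveolar), /ʈʰ/ (retroflex), /cʰ/ (palatal).
Ejective: /t̪ʼ/ (dental), /tʼ/ (alveolar), /ʈʼ/ (retroflex).
Gaps, from front to back: alveolar lacks plain (/t/); palatal lacks ejective (/cʼ/).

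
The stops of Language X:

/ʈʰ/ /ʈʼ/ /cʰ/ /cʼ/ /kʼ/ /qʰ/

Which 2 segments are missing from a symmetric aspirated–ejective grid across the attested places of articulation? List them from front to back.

place of articulation  aspirated  ejective
retroflex         ʈʰ        ʈʼ      
palatal           cʰ        cʼ      
velar             —         kʼ      
uvular            qʰ        —       
Gaps, from front to back: velar lacks aspirated (/kʰ/); uvular lacks ejective (/qʼ/).

/kʰ/, /qʼ/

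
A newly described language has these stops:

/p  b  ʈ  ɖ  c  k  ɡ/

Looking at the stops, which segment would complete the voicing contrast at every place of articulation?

/ɟ/

bilabial: voiceless /p/, voiced /b/.
retroflex: voiceless /ʈ/, voiced /ɖ/.
palatal: voiceless /c/, voiced —.
velar: voiceless /k/, voiced /ɡ/.
The palatal row has no voiced member, so the gap is the voiced palatal stop /ɟ/.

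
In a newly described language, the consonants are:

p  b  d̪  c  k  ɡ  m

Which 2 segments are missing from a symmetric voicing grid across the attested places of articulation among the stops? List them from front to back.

place of articulation  voiceless  voiced  
bilabial          p         b       
dental            —         d̪      
palatal           c         —       
velar             k         ɡ       
Gaps, from front to back: dental lacks voiceless (/t̪/); palatal lacks voiced (/ɟ/).

/t̪/, /ɟ/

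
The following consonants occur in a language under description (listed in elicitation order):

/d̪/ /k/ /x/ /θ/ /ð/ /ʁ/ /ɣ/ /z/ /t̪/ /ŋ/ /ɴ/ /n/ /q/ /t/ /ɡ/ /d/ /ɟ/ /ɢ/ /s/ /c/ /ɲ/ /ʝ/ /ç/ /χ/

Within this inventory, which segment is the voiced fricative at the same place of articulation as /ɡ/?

/ɡ/ is a voiced velar stop.
The voiced fricative at the same place is a voiced velar fricative — in this inventory, /ɣ/.

/ɣ/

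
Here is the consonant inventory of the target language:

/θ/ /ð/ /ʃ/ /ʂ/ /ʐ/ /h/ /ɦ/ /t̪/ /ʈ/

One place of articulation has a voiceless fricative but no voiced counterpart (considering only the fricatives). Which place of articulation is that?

postalveolar

Voiceless: /θ/ (dental), /ʃ/ (postalveolar), /ʂ/ (retroflex), /h/ (glottal).
Voiced: /ð/ (dental), /ʐ/ (retroflex), /ɦ/ (glottal).
Every place of articulation has a voiced member except postalveolar, where /ʒ/ would be expected.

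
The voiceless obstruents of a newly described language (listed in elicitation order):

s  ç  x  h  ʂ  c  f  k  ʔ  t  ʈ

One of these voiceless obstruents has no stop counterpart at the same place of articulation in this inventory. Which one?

/f/

Alveolar: /t/ ~ /s/
Retroflex: /ʈ/ ~ /ʂ/
Palatal: /c/ ~ /ç/
Velar: /k/ ~ /x/
Glottal: /ʔ/ ~ /h/
Labiodental: only /f/ (fricative); no stop partner.
So /f/ is the unpaired segment.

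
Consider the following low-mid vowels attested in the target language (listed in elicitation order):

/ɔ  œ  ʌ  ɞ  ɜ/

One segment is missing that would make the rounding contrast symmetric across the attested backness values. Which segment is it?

/ɛ/

front: unrounded —, rounded /œ/.
central: unrounded /ɜ/, rounded /ɞ/.
back: unrounded /ʌ/, rounded /ɔ/.
The front row has no unrounded member, so the gap is the front unrounded vowel /ɛ/.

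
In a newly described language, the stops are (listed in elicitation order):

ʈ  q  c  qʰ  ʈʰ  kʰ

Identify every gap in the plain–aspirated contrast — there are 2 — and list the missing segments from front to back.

place of articulation  plain     aspirated
retroflex         ʈ         ʈʰ      
palatal           c         —       
velar             —         kʰ      
uvular            q         qʰ      
Gaps, from front to back: palatal lacks aspirated (/cʰ/); velar lacks plain (/k/).

/cʰ/, /k/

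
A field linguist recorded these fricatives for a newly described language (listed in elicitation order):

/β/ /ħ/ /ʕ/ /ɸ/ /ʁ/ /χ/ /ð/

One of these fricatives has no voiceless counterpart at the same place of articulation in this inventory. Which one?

Bilabial: /ɸ/ ~ /β/
Uvular: /χ/ ~ /ʁ/
Pharyngeal: /ħ/ ~ /ʕ/
Dental: only /ð/ (voiced); no voiceless partner.
So /ð/ is the unpaired segment.

/ð/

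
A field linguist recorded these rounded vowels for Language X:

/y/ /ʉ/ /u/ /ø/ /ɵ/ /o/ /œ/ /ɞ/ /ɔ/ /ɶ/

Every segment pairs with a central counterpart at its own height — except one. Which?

High: /y/ ~ /ʉ/ ~ /u/
High-mid: /ø/ ~ /ɵ/ ~ /o/
Low-mid: /œ/ ~ /ɞ/ ~ /ɔ/
Low: only /ɶ/ (front); no central partner.
So /ɶ/ is the unpaired segment.

/ɶ/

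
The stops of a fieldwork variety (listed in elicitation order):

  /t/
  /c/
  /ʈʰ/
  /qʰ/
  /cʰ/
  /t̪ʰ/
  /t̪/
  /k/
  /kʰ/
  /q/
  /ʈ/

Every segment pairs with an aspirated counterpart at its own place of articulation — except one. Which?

Dental: /t̪/ ~ /t̪ʰ/
Retroflex: /ʈ/ ~ /ʈʰ/
Palatal: /c/ ~ /cʰ/
Velar: /k/ ~ /kʰ/
Uvular: /q/ ~ /qʰ/
Alveolar: only /t/ (plain); no aspirated partner.
So /t/ is the unpaired segment.

/t/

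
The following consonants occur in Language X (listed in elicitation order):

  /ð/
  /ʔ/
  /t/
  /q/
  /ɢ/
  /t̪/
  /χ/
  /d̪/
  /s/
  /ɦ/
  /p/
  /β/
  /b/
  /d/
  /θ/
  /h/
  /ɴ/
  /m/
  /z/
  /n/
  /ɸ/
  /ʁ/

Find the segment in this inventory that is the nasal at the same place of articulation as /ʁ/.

/ɴ/

/ʁ/ is a voiced uvular fricative.
The nasal at the same place is an uvular nasal — in this inventory, /ɴ/.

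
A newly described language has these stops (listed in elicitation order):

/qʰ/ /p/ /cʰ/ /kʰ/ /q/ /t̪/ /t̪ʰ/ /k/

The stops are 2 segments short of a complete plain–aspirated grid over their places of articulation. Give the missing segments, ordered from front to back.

place of articulation  plain     aspirated
bilabial          p         —       
dental            t̪        t̪ʰ     
palatal           —         cʰ      
velar             k         kʰ      
uvular            q         qʰ      
Gaps, from front to back: bilabial lacks aspirated (/pʰ/); palatal lacks plain (/c/).

/pʰ/, /c/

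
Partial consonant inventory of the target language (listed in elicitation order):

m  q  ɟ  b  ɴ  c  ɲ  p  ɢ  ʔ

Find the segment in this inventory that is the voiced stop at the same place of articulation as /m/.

/m/ is a bilabial nasal.
The voiced stop at the same place is a voiced bilabial stop — in this inventory, /b/.

/b/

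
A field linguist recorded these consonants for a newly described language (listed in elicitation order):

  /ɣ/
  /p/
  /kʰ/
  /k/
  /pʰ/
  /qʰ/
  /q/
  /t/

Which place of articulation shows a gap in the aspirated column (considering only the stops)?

alveolar

bilabial: plain /p/, aspirated /pʰ/.
alveolar: plain /t/, aspirated —.
velar: plain /k/, aspirated /kʰ/.
uvular: plain /q/, aspirated /qʰ/.
Every place of articulation has an aspirated member except alveolar, where /tʰ/ would be expected.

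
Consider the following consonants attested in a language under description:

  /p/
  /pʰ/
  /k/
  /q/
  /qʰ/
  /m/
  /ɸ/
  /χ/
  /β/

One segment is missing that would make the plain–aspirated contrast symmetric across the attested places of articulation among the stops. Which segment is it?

Plain: /p/ (bilabial), /k/ (velar), /q/ (uvular).
Aspirated: /pʰ/ (bilabial), /qʰ/ (uvular).
The velar row has no aspirated member, so the gap is the aspirated velar stop /kʰ/.

/kʰ/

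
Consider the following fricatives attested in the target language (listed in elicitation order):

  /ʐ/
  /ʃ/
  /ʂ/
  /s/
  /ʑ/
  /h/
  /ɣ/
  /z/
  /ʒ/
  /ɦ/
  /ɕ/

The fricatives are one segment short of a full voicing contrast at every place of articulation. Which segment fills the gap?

/x/

alveolar: voiceless /s/, voiced /z/.
postalveolar: voiceless /ʃ/, voiced /ʒ/.
retroflex: voiceless /ʂ/, voiced /ʐ/.
alveolo-palatal: voiceless /ɕ/, voiced /ʑ/.
velar: voiceless —, voiced /ɣ/.
glottal: voiceless /h/, voiced /ɦ/.
The velar row has no voiceless member, so the gap is the voiceless velar fricative /x/.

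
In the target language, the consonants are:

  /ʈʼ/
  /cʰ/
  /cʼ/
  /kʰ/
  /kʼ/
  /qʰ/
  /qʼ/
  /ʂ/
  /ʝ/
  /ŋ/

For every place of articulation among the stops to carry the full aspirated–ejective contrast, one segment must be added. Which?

Aspirated: /cʰ/ (palatal), /kʰ/ (velar), /qʰ/ (uvular).
Ejective: /ʈʼ/ (retroflex), /cʼ/ (palatal), /kʼ/ (velar), /qʼ/ (uvular).
The retroflex row has no aspirated member, so the gap is the aspirated retroflex stop /ʈʰ/.

/ʈʰ/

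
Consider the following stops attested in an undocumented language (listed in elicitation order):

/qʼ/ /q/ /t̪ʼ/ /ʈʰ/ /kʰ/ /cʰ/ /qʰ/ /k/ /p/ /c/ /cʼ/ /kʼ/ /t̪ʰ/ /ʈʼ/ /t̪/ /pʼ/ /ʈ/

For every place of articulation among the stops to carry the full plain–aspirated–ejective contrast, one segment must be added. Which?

/pʰ/

place of articulation  plain     aspirated  ejective
bilabial          p         —         pʼ      
dental            t̪        t̪ʰ       t̪ʼ     
retroflex         ʈ         ʈʰ        ʈʼ      
palatal           c         cʰ        cʼ      
velar             k         kʰ        kʼ      
uvular            q         qʰ        qʼ      
The bilabial row has no aspirated member, so the gap is the aspirated bilabial stop /pʰ/.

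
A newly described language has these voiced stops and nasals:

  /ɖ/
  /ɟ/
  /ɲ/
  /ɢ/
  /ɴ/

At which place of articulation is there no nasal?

retroflex

retroflex: oral stop /ɖ/, nasal —.
palatal: oral stop /ɟ/, nasal /ɲ/.
uvular: oral stop /ɢ/, nasal /ɴ/.
Every place of articulation has a nasal member except retroflex, where /ɳ/ would be expected.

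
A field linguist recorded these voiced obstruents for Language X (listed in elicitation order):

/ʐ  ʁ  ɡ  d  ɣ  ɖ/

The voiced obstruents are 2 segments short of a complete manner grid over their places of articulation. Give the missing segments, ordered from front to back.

/z/, /ɢ/

place of articulation  stop      fricative
alveolar          d         —       
retroflex         ɖ         ʐ       
velar             ɡ         ɣ       
uvular            —         ʁ       
Gaps, from front to back: alveolar lacks fricative (/z/); uvular lacks stop (/ɢ/).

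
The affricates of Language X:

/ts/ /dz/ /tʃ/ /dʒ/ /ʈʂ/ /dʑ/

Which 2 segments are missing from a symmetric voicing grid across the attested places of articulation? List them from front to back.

Voiceless: /ts/ (alveolar), /tʃ/ (postalveolar), /ʈʂ/ (retroflex).
Voiced: /dz/ (alveolar), /dʒ/ (postalveolar), /dʑ/ (alveolo-palatal).
Gaps, from front to back: retroflex lacks voiced (/ɖʐ/); alveolo-palatal lacks voiceless (/tɕ/).

/ɖʐ/, /tɕ/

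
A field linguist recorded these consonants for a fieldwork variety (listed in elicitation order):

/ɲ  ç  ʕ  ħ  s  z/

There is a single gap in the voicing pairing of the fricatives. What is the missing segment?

Voiceless: /s/ (alveolar), /ç/ (palatal), /ħ/ (pharyngeal).
Voiced: /z/ (alveolar), /ʕ/ (pharyngeal).
The palatal row has no voiced member, so the gap is the voiced palatal fricative /ʝ/.

/ʝ/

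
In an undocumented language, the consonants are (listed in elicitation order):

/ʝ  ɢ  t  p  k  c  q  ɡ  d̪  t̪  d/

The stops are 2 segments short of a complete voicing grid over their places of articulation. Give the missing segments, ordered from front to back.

Voiceless: /p/ (bilabial), /t̪/ (dental), /t/ (alveolar), /c/ (palatal), /k/ (velar), /q/ (uvular).
Voiced: /d̪/ (dental), /d/ (alveolar), /ɡ/ (velar), /ɢ/ (uvular).
Gaps, from front to back: bilabial lacks voiced (/b/); palatal lacks voiced (/ɟ/).

/b/, /ɟ/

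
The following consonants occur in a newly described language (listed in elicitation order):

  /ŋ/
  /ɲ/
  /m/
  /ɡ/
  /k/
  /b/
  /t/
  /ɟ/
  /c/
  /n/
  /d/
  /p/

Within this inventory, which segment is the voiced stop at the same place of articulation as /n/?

/n/ is an alveolar nasal.
The voiced stop at the same place is a voiced alveolar stop — in this inventory, /d/.

/d/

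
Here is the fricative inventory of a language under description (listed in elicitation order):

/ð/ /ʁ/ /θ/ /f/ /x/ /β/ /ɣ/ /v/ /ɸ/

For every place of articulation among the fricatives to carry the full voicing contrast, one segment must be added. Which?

/χ/

Voiceless: /ɸ/ (bilabial), /f/ (labiodental), /θ/ (dental), /x/ (velar).
Voiced: /β/ (bilabial), /v/ (labiodental), /ð/ (dental), /ɣ/ (velar), /ʁ/ (uvular).
The uvular row has no voiceless member, so the gap is the voiceless uvular fricative /χ/.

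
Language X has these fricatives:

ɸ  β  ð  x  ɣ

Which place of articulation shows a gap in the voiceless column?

place of articulation  voiceless  voiced  
bilabial          ɸ         β       
dental            —         ð       
velar             x         ɣ       
Every place of articulation has a voiceless member except dental, where /θ/ would be expected.

dental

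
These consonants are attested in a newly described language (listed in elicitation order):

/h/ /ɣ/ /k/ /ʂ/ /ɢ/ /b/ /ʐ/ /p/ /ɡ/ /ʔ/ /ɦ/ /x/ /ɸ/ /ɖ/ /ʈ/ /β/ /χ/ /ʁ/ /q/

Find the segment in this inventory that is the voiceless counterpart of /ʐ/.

/ʂ/

/ʐ/ is a voiced retroflex fricative.
The voiceless counterpart is a voiceless retroflex fricative — in this inventory, /ʂ/.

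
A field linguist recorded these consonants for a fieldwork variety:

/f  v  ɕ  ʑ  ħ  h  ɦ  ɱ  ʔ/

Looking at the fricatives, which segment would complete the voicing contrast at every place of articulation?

labiodental: voiceless /f/, voiced /v/.
alveolo-palatal: voiceless /ɕ/, voiced /ʑ/.
pharyngeal: voiceless /ħ/, voiced —.
glottal: voiceless /h/, voiced /ɦ/.
The pharyngeal row has no voiced member, so the gap is the voiced pharyngeal fricative /ʕ/.

/ʕ/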